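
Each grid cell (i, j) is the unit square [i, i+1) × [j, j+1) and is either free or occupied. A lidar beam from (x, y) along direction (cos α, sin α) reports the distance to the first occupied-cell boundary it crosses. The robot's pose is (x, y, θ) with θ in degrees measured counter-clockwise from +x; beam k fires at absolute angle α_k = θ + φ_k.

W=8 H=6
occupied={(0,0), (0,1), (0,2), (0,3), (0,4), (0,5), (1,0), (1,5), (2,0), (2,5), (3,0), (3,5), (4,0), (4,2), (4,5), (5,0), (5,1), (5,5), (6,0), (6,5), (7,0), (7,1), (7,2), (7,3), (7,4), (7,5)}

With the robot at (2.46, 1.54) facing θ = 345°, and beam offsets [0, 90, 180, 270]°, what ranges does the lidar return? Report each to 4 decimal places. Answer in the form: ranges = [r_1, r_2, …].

ranges = [2.0864, 3.5821, 1.5115, 0.5590]

beam 1: φ=0°, α=345°
  d=(0.9659,-0.2588)  start (2,1)  tX=0.5590 tY=2.0864  stride 1/|dx|=1.0353 1/|dy|=3.8637
    cross x-line → (3,1), t=0.5590
    cross x-line → (4,1), t=1.5943
    cross y-line → (4,0), t=2.0864 (wall)
  → r_1 = 2.0864
beam 2: φ=90°, α=75°
  d=(0.2588,0.9659)  start (2,1)  tX=2.0864 tY=0.4762  stride 1/|dx|=3.8637 1/|dy|=1.0353
    cross y-line → (2,2), t=0.4762
    cross y-line → (2,3), t=1.5115
    cross x-line → (3,3), t=2.0864
    cross y-line → (3,4), t=2.5468
    cross y-line → (3,5), t=3.5821 (wall)
  → r_2 = 3.5821
beam 3: φ=180°, α=165°
  d=(-0.9659,0.2588)  start (2,1)  tX=0.4762 tY=1.7773  stride 1/|dx|=1.0353 1/|dy|=3.8637
    cross x-line → (1,1), t=0.4762
    cross x-line → (0,1), t=1.5115 (wall)
  → r_3 = 1.5115
beam 4: φ=270°, α=255°
  d=(-0.2588,-0.9659)  start (2,1)  tX=1.7773 tY=0.5590  stride 1/|dx|=3.8637 1/|dy|=1.0353
    cross y-line → (2,0), t=0.5590 (wall)
  → r_4 = 0.5590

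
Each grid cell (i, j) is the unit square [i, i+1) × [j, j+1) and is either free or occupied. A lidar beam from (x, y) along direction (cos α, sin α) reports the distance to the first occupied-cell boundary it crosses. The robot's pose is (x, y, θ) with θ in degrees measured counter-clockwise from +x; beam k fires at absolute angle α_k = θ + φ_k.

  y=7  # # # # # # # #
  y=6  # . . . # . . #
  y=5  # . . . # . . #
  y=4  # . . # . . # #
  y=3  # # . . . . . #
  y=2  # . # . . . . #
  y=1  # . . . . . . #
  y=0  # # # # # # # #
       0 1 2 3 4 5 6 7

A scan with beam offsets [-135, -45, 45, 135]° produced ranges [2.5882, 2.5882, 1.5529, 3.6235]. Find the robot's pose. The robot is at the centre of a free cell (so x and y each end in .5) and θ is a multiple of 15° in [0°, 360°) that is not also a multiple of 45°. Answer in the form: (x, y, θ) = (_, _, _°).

(x, y, θ) = (4.5, 3.5, 30°)

Enumerate (i+0.5, j+0.5, θ) over the 30 free cells and 16 admissible headings. For each, cast all 4 beams and compare to the given ranges.
  (4.5, 2.5, 15°): beam 1 = 1.7321 ≠ 2.5882 ✗
  (1.5, 6.5, 165°): beam 1 = 1.0000 ≠ 2.5882 ✗
  (1.5, 6.5, 345°): beam 1 = 0.5774 ≠ 2.5882 ✗
  …
  (4.5, 3.5, 30°): r_1=2.5882, r_2=2.5882, r_3=1.5529, r_4=3.6235 — all match ✓
Unique over the lattice → pose = (4.5, 3.5, 30°).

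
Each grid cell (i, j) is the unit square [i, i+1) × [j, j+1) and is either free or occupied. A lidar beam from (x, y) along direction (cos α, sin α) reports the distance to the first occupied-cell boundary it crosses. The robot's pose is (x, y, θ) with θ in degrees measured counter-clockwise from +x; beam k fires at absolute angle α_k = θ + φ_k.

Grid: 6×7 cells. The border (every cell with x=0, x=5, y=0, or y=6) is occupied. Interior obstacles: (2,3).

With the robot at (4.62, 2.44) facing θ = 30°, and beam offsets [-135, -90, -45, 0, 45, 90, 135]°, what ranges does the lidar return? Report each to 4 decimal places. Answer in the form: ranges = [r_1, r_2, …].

beam 1: φ=-135°, α=255°
  cosα=-0.2588 sinα=-0.9659 | (4,2) | tMaxX 2.3955 tMaxY 0.4555 | tΔX 3.8637 tΔY 1.0353
    t=0.4555 [y] (4,1)
    t=1.4908 [y] (4,0) — stop
  → r_1 = 1.4908
beam 2: φ=-90°, α=300°
  cosα=0.5000 sinα=-0.8660 | (4,2) | tMaxX 0.7600 tMaxY 0.5081 | tΔX 2.0000 tΔY 1.1547
    t=0.5081 [y] (4,1)
    t=0.7600 [x] (5,1) — stop
  → r_2 = 0.7600
beam 3: φ=-45°, α=345°
  cosα=0.9659 sinα=-0.2588 | (4,2) | tMaxX 0.3934 tMaxY 1.7000 | tΔX 1.0353 tΔY 3.8637
    t=0.3934 [x] (5,2) — stop
  → r_3 = 0.3934
beam 4: φ=0°, α=30°
  cosα=0.8660 sinα=0.5000 | (4,2) | tMaxX 0.4388 tMaxY 1.1200 | tΔX 1.1547 tΔY 2.0000
    t=0.4388 [x] (5,2) — stop
  → r_4 = 0.4388
beam 5: φ=45°, α=75°
  cosα=0.2588 sinα=0.9659 | (4,2) | tMaxX 1.4682 tMaxY 0.5798 | tΔX 3.8637 tΔY 1.0353
    t=0.5798 [y] (4,3)
    t=1.4682 [x] (5,3) — stop
  → r_5 = 1.4682
beam 6: φ=90°, α=120°
  cosα=-0.5000 sinα=0.8660 | (4,2) | tMaxX 1.2400 tMaxY 0.6466 | tΔX 2.0000 tΔY 1.1547
    t=0.6466 [y] (4,3)
    t=1.2400 [x] (3,3)
    t=1.8013 [y] (3,4)
    t=2.9560 [y] (3,5)
    t=3.2400 [x] (2,5)
    t=4.1107 [y] (2,6) — stop
  → r_6 = 4.1107
beam 7: φ=135°, α=165°
  cosα=-0.9659 sinα=0.2588 | (4,2) | tMaxX 0.6419 tMaxY 2.1637 | tΔX 1.0353 tΔY 3.8637
    t=0.6419 [x] (3,2)
    t=1.6771 [x] (2,2)
    t=2.1637 [y] (2,3) — stop
  → r_7 = 2.1637

ranges = [1.4908, 0.7600, 0.3934, 0.4388, 1.4682, 4.1107, 2.1637]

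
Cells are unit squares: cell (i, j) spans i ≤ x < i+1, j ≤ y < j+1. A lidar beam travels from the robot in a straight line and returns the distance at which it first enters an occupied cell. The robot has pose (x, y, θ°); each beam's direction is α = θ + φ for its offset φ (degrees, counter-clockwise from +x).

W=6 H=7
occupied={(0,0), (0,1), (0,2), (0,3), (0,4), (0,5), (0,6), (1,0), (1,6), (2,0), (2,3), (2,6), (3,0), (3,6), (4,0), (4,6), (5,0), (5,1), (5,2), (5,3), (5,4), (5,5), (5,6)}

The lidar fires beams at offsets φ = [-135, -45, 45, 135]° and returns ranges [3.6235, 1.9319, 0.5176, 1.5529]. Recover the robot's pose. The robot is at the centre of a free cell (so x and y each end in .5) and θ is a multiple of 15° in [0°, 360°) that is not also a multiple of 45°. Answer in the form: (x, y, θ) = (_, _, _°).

The pose lattice has 19·16 = 304 candidates. Test each by forward raycasting.
  (4.5, 3.5, 300°): beam 1 = 1.5529 ≠ 3.6235 ✗
  (3.5, 4.5, 165°): beam 1 = 1.7321 ≠ 3.6235 ✗
  (1.5, 4.5, 15°): beam 1 = 1.0000 ≠ 3.6235 ✗
  …
  (1.5, 2.5, 150°): r_1=3.6235, r_2=1.9319, r_3=0.5176, r_4=1.5529 — all match ✓
No second candidate reproduces the full scan.

(x, y, θ) = (1.5, 2.5, 150°)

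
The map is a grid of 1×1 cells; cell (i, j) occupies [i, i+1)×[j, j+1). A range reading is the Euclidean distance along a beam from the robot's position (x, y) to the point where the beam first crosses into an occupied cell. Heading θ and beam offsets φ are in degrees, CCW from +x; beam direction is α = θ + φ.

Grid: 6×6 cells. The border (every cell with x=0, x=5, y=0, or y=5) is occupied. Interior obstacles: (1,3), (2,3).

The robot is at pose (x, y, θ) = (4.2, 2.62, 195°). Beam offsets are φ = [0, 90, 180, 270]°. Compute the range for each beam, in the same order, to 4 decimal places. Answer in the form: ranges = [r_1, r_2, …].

ranges = [3.3129, 1.6771, 0.8282, 2.4640]

beam 1: φ=0°, α=195°
  d=(-0.9659,-0.2588)  start (4,2)  tX=0.2071 tY=2.3955  stride 1/|dx|=1.0353 1/|dy|=3.8637
    cross x-line → (3,2), t=0.2071
    cross x-line → (2,2), t=1.2423
    cross x-line → (1,2), t=2.2776
    cross y-line → (1,1), t=2.3955
    cross x-line → (0,1), t=3.3129 (wall)
  → r_1 = 3.3129
beam 2: φ=90°, α=285°
  d=(0.2588,-0.9659)  start (4,2)  tX=3.0910 tY=0.6419  stride 1/|dx|=3.8637 1/|dy|=1.0353
    cross y-line → (4,1), t=0.6419
    cross y-line → (4,0), t=1.6771 (wall)
  → r_2 = 1.6771
beam 3: φ=180°, α=15°
  d=(0.9659,0.2588)  start (4,2)  tX=0.8282 tY=1.4682  stride 1/|dx|=1.0353 1/|dy|=3.8637
    cross x-line → (5,2), t=0.8282 (wall)
  → r_3 = 0.8282
beam 4: φ=270°, α=105°
  d=(-0.2588,0.9659)  start (4,2)  tX=0.7727 tY=0.3934  stride 1/|dx|=3.8637 1/|dy|=1.0353
    cross y-line → (4,3), t=0.3934
    cross x-line → (3,3), t=0.7727
    cross y-line → (3,4), t=1.4287
    cross y-line → (3,5), t=2.4640 (wall)
  → r_4 = 2.4640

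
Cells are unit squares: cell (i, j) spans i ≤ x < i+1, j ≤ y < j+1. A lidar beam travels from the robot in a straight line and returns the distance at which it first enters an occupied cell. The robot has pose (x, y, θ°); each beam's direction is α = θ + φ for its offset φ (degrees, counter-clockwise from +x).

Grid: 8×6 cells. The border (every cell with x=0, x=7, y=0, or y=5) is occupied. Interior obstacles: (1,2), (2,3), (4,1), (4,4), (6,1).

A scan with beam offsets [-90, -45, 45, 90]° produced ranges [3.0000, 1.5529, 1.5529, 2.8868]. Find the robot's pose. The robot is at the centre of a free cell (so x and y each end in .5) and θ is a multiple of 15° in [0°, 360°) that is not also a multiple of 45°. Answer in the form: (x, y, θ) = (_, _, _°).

(x, y, θ) = (4.5, 3.5, 240°)

Candidates: 19 free-cell centres × 16 headings = 304 poses. Raycast each; keep the one whose scan matches to 4 dp.
  (5.5, 1.5, 285°): beam 1 = 0.5176 ≠ 3.0000 ✗
  (1.5, 3.5, 60°): beam 1 = 0.5774 ≠ 3.0000 ✗
  (1.5, 3.5, 210°): beam 1 = 1.0000 ≠ 3.0000 ✗
  …
  (4.5, 3.5, 240°): r_1=3.0000, r_2=1.5529, r_3=1.5529, r_4=2.8868 — all match ✓
Unique over the lattice → pose = (4.5, 3.5, 240°).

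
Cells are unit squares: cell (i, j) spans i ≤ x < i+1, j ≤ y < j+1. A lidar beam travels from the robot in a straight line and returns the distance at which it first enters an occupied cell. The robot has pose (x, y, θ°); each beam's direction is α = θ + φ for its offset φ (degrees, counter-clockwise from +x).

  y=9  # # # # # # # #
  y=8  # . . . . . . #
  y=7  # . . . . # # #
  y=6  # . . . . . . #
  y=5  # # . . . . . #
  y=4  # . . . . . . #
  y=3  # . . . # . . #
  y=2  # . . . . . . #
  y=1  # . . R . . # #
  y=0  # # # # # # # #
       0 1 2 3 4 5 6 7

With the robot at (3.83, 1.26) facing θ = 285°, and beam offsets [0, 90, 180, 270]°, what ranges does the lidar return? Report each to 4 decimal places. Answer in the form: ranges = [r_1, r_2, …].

beam 1: φ=0°, α=285°
  cosα=0.2588 sinα=-0.9659 | (3,1) | tMaxX 0.6568 tMaxY 0.2692 | tΔX 3.8637 tΔY 1.0353
    t=0.2692 [y] (3,0) — stop
  → r_1 = 0.2692
beam 2: φ=90°, α=15°
  cosα=0.9659 sinα=0.2588 | (3,1) | tMaxX 0.1760 tMaxY 2.8591 | tΔX 1.0353 tΔY 3.8637
    t=0.1760 [x] (4,1)
    t=1.2113 [x] (5,1)
    t=2.2465 [x] (6,1) — stop
  → r_2 = 2.2465
beam 3: φ=180°, α=105°
  cosα=-0.2588 sinα=0.9659 | (3,1) | tMaxX 3.2069 tMaxY 0.7661 | tΔX 3.8637 tΔY 1.0353
    t=0.7661 [y] (3,2)
    t=1.8014 [y] (3,3)
    t=2.8367 [y] (3,4)
    t=3.2069 [x] (2,4)
    t=3.8719 [y] (2,5)
    t=4.9072 [y] (2,6)
    t=5.9425 [y] (2,7)
    t=6.9778 [y] (2,8)
    t=7.0706 [x] (1,8)
    t=8.0130 [y] (1,9) — stop
  → r_3 = 8.0130
beam 4: φ=270°, α=195°
  cosα=-0.9659 sinα=-0.2588 | (3,1) | tMaxX 0.8593 tMaxY 1.0046 | tΔX 1.0353 tΔY 3.8637
    t=0.8593 [x] (2,1)
    t=1.0046 [y] (2,0) — stop
  → r_4 = 1.0046

ranges = [0.2692, 2.2465, 8.0130, 1.0046]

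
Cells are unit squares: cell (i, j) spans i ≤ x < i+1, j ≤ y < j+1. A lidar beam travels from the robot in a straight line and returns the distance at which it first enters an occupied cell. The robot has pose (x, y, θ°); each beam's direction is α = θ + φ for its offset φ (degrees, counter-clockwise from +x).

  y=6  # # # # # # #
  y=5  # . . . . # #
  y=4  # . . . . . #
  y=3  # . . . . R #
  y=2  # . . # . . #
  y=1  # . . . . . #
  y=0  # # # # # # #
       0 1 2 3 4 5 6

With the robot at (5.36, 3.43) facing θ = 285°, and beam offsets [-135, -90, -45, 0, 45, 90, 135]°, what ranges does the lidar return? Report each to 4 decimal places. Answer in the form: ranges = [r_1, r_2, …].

ranges = [5.0345, 1.6614, 2.8059, 2.4728, 0.7390, 0.6626, 1.2800]

beam 1: φ=-135°, α=150°
  dir = (cos 150°, sin 150°) = (-0.8660, 0.5000); from cell (5,3)
  next x-line at t=0.4157, next y-line at t=1.1400; Δt_x=1.1547, Δt_y=2.0000
    x: enter (4,3) at t=0.4157
    y: enter (4,4) at t=1.1400
    x: enter (3,4) at t=1.5704
    x: enter (2,4) at t=2.7251
    y: enter (2,5) at t=3.1400
    x: enter (1,5) at t=3.8798
    x: enter (0,5) at t=5.0345 ← occupied
  → r_1 = 5.0345
beam 2: φ=-90°, α=195°
  dir = (cos 195°, sin 195°) = (-0.9659, -0.2588); from cell (5,3)
  next x-line at t=0.3727, next y-line at t=1.6614; Δt_x=1.0353, Δt_y=3.8637
    x: enter (4,3) at t=0.3727
    x: enter (3,3) at t=1.4080
    y: enter (3,2) at t=1.6614 ← occupied
  → r_2 = 1.6614
beam 3: φ=-45°, α=240°
  dir = (cos 240°, sin 240°) = (-0.5000, -0.8660); from cell (5,3)
  next x-line at t=0.7200, next y-line at t=0.4965; Δt_x=2.0000, Δt_y=1.1547
    y: enter (5,2) at t=0.4965
    x: enter (4,2) at t=0.7200
    y: enter (4,1) at t=1.6512
    x: enter (3,1) at t=2.7200
    y: enter (3,0) at t=2.8059 ← occupied
  → r_3 = 2.8059
beam 4: φ=0°, α=285°
  dir = (cos 285°, sin 285°) = (0.2588, -0.9659); from cell (5,3)
  next x-line at t=2.4728, next y-line at t=0.4452; Δt_x=3.8637, Δt_y=1.0353
    y: enter (5,2) at t=0.4452
    y: enter (5,1) at t=1.4804
    x: enter (6,1) at t=2.4728 ← occupied
  → r_4 = 2.4728
beam 5: φ=45°, α=330°
  dir = (cos 330°, sin 330°) = (0.8660, -0.5000); from cell (5,3)
  next x-line at t=0.7390, next y-line at t=0.8600; Δt_x=1.1547, Δt_y=2.0000
    x: enter (6,3) at t=0.7390 ← occupied
  → r_5 = 0.7390
beam 6: φ=90°, α=15°
  dir = (cos 15°, sin 15°) = (0.9659, 0.2588); from cell (5,3)
  next x-line at t=0.6626, next y-line at t=2.2023; Δt_x=1.0353, Δt_y=3.8637
    x: enter (6,3) at t=0.6626 ← occupied
  → r_6 = 0.6626
beam 7: φ=135°, α=60°
  dir = (cos 60°, sin 60°) = (0.5000, 0.8660); from cell (5,3)
  next x-line at t=1.2800, next y-line at t=0.6582; Δt_x=2.0000, Δt_y=1.1547
    y: enter (5,4) at t=0.6582
    x: enter (6,4) at t=1.2800 ← occupied
  → r_7 = 1.2800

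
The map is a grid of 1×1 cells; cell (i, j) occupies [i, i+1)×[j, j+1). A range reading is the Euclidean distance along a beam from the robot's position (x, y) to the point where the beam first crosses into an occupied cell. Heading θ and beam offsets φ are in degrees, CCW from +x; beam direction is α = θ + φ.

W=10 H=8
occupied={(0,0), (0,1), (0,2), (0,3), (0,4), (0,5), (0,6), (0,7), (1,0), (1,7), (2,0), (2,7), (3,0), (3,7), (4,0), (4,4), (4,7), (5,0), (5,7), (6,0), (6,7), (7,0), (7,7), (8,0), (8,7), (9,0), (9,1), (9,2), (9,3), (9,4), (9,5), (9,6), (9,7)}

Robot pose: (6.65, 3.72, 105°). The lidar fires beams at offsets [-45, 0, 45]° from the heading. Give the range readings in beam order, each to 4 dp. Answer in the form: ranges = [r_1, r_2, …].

beam 1: φ=-45°, α=60°
  dir = (cos 60°, sin 60°) = (0.5000, 0.8660); from cell (6,3)
  next x-line at t=0.7000, next y-line at t=0.3233; Δt_x=2.0000, Δt_y=1.1547
    y: enter (6,4) at t=0.3233
    x: enter (7,4) at t=0.7000
    y: enter (7,5) at t=1.4780
    y: enter (7,6) at t=2.6327
    x: enter (8,6) at t=2.7000
    y: enter (8,7) at t=3.7874 ← occupied
  → r_1 = 3.7874
beam 2: φ=0°, α=105°
  dir = (cos 105°, sin 105°) = (-0.2588, 0.9659); from cell (6,3)
  next x-line at t=2.5114, next y-line at t=0.2899; Δt_x=3.8637, Δt_y=1.0353
    y: enter (6,4) at t=0.2899
    y: enter (6,5) at t=1.3252
    y: enter (6,6) at t=2.3604
    x: enter (5,6) at t=2.5114
    y: enter (5,7) at t=3.3957 ← occupied
  → r_2 = 3.3957
beam 3: φ=45°, α=150°
  dir = (cos 150°, sin 150°) = (-0.8660, 0.5000); from cell (6,3)
  next x-line at t=0.7506, next y-line at t=0.5600; Δt_x=1.1547, Δt_y=2.0000
    y: enter (6,4) at t=0.5600
    x: enter (5,4) at t=0.7506
    x: enter (4,4) at t=1.9053 ← occupied
  → r_3 = 1.9053

ranges = [3.7874, 3.3957, 1.9053]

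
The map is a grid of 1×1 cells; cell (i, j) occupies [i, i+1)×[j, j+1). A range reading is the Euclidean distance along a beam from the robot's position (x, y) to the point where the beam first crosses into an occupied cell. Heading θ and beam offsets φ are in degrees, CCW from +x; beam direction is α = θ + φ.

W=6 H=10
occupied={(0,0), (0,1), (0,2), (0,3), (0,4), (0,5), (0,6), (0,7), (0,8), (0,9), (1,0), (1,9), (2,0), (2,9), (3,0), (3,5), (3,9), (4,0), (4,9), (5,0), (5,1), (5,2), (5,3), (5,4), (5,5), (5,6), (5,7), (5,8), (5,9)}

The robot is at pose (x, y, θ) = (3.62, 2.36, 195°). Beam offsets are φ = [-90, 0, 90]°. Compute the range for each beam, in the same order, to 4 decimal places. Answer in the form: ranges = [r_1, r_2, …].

beam 1: φ=-90°, α=105°
  d=(-0.2588,0.9659)  start (3,2)  tX=2.3955 tY=0.6626  stride 1/|dx|=3.8637 1/|dy|=1.0353
    cross y-line → (3,3), t=0.6626
    cross y-line → (3,4), t=1.6979
    cross x-line → (2,4), t=2.3955
    cross y-line → (2,5), t=2.7331
    cross y-line → (2,6), t=3.7684
    cross y-line → (2,7), t=4.8037
    cross y-line → (2,8), t=5.8390
    cross x-line → (1,8), t=6.2592
    cross y-line → (1,9), t=6.8742 (wall)
  → r_1 = 6.8742
beam 2: φ=0°, α=195°
  d=(-0.9659,-0.2588)  start (3,2)  tX=0.6419 tY=1.3909  stride 1/|dx|=1.0353 1/|dy|=3.8637
    cross x-line → (2,2), t=0.6419
    cross y-line → (2,1), t=1.3909
    cross x-line → (1,1), t=1.6771
    cross x-line → (0,1), t=2.7124 (wall)
  → r_2 = 2.7124
beam 3: φ=90°, α=285°
  d=(0.2588,-0.9659)  start (3,2)  tX=1.4682 tY=0.3727  stride 1/|dx|=3.8637 1/|dy|=1.0353
    cross y-line → (3,1), t=0.3727
    cross y-line → (3,0), t=1.4080 (wall)
  → r_3 = 1.4080

ranges = [6.8742, 2.7124, 1.4080]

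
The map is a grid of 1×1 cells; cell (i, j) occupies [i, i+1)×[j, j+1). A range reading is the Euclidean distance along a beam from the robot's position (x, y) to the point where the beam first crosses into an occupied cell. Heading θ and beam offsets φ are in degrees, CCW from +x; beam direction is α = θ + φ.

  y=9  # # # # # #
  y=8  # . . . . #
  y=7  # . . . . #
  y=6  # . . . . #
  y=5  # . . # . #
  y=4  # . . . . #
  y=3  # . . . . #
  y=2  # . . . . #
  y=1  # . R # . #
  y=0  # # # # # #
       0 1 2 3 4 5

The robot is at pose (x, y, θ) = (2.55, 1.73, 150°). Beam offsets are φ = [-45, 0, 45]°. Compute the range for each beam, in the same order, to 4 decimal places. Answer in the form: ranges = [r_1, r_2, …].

ranges = [5.9887, 1.7898, 1.6047]

beam 1: φ=-45°, α=105°
  direction (-0.2588, 0.9659); cell (2,1); t to first gridline: x 2.1250, y 0.2795 (then +3.8637 / +1.0353)
    (2,2) via y @ 0.2795
    (2,3) via y @ 1.3148
    (1,3) via x @ 2.1250
    (1,4) via y @ 2.3501
    (1,5) via y @ 3.3854
    (1,6) via y @ 4.4206
    (1,7) via y @ 5.4559
    (0,7) via x @ 5.9887  # hit
  → r_1 = 5.9887
beam 2: φ=0°, α=150°
  direction (-0.8660, 0.5000); cell (2,1); t to first gridline: x 0.6351, y 0.5400 (then +1.1547 / +2.0000)
    (2,2) via y @ 0.5400
    (1,2) via x @ 0.6351
    (0,2) via x @ 1.7898  # hit
  → r_2 = 1.7898
beam 3: φ=45°, α=195°
  direction (-0.9659, -0.2588); cell (2,1); t to first gridline: x 0.5694, y 2.8205 (then +1.0353 / +3.8637)
    (1,1) via x @ 0.5694
    (0,1) via x @ 1.6047  # hit
  → r_3 = 1.6047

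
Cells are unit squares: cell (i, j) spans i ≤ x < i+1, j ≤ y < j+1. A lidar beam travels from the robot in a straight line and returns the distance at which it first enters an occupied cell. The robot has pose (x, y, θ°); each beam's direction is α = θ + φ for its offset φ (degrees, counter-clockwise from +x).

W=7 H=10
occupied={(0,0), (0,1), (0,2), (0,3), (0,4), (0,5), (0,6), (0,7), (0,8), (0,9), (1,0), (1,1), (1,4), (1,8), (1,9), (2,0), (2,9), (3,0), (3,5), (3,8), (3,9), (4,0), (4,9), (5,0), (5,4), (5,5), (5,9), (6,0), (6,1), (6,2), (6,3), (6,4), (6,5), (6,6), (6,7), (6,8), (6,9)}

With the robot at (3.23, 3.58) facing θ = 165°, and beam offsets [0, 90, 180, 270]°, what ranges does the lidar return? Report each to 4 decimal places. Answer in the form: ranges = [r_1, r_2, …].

beam 1: φ=0°, α=165°
  dir = (cos 165°, sin 165°) = (-0.9659, 0.2588); from cell (3,3)
  next x-line at t=0.2381, next y-line at t=1.6228; Δt_x=1.0353, Δt_y=3.8637
    x: enter (2,3) at t=0.2381
    x: enter (1,3) at t=1.2734
    y: enter (1,4) at t=1.6228 ← occupied
  → r_1 = 1.6228
beam 2: φ=90°, α=255°
  dir = (cos 255°, sin 255°) = (-0.2588, -0.9659); from cell (3,3)
  next x-line at t=0.8887, next y-line at t=0.6005; Δt_x=3.8637, Δt_y=1.0353
    y: enter (3,2) at t=0.6005
    x: enter (2,2) at t=0.8887
    y: enter (2,1) at t=1.6357
    y: enter (2,0) at t=2.6710 ← occupied
  → r_2 = 2.6710
beam 3: φ=180°, α=345°
  dir = (cos 345°, sin 345°) = (0.9659, -0.2588); from cell (3,3)
  next x-line at t=0.7972, next y-line at t=2.2409; Δt_x=1.0353, Δt_y=3.8637
    x: enter (4,3) at t=0.7972
    x: enter (5,3) at t=1.8324
    y: enter (5,2) at t=2.2409
    x: enter (6,2) at t=2.8677 ← occupied
  → r_3 = 2.8677
beam 4: φ=270°, α=75°
  dir = (cos 75°, sin 75°) = (0.2588, 0.9659); from cell (3,3)
  next x-line at t=2.9751, next y-line at t=0.4348; Δt_x=3.8637, Δt_y=1.0353
    y: enter (3,4) at t=0.4348
    y: enter (3,5) at t=1.4701 ← occupied
  → r_4 = 1.4701

ranges = [1.6228, 2.6710, 2.8677, 1.4701]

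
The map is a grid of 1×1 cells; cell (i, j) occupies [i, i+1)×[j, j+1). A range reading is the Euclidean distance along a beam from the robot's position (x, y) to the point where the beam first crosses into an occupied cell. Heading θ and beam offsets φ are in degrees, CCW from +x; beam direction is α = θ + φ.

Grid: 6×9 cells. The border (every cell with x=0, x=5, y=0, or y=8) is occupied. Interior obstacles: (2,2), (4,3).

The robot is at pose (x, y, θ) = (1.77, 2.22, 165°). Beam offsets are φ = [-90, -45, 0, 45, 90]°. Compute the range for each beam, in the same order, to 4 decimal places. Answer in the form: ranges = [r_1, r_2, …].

ranges = [5.9839, 1.5400, 0.7972, 0.8891, 1.2630]

beam 1: φ=-90°, α=75°
  cosα=0.2588 sinα=0.9659 | (1,2) | tMaxX 0.8887 tMaxY 0.8075 | tΔX 3.8637 tΔY 1.0353
    t=0.8075 [y] (1,3)
    t=0.8887 [x] (2,3)
    t=1.8428 [y] (2,4)
    t=2.8781 [y] (2,5)
    t=3.9133 [y] (2,6)
    t=4.7524 [x] (3,6)
    t=4.9486 [y] (3,7)
    t=5.9839 [y] (3,8) — stop
  → r_1 = 5.9839
beam 2: φ=-45°, α=120°
  cosα=-0.5000 sinα=0.8660 | (1,2) | tMaxX 1.5400 tMaxY 0.9007 | tΔX 2.0000 tΔY 1.1547
    t=0.9007 [y] (1,3)
    t=1.5400 [x] (0,3) — stop
  → r_2 = 1.5400
beam 3: φ=0°, α=165°
  cosα=-0.9659 sinα=0.2588 | (1,2) | tMaxX 0.7972 tMaxY 3.0137 | tΔX 1.0353 tΔY 3.8637
    t=0.7972 [x] (0,2) — stop
  → r_3 = 0.7972
beam 4: φ=45°, α=210°
  cosα=-0.8660 sinα=-0.5000 | (1,2) | tMaxX 0.8891 tMaxY 0.4400 | tΔX 1.1547 tΔY 2.0000
    t=0.4400 [y] (1,1)
    t=0.8891 [x] (0,1) — stop
  → r_4 = 0.8891
beam 5: φ=90°, α=255°
  cosα=-0.2588 sinα=-0.9659 | (1,2) | tMaxX 2.9751 tMaxY 0.2278 | tΔX 3.8637 tΔY 1.0353
    t=0.2278 [y] (1,1)
    t=1.2630 [y] (1,0) — stop
  → r_5 = 1.2630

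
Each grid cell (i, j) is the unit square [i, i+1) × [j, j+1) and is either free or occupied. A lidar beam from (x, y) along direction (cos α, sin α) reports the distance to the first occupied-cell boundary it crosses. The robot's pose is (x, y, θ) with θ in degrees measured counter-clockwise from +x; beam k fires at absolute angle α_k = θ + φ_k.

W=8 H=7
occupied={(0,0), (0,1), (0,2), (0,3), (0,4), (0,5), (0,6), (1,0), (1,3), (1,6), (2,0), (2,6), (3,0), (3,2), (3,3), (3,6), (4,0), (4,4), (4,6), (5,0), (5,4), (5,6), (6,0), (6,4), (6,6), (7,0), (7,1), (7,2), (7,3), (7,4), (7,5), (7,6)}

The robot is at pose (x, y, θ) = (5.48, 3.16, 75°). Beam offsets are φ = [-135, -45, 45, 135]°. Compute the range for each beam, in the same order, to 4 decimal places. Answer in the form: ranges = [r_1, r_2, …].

ranges = [2.4942, 1.6800, 0.9699, 1.7090]

beam 1: φ=-135°, α=300°
  d=(0.5000,-0.8660)  start (5,3)  tX=1.0400 tY=0.1848  stride 1/|dx|=2.0000 1/|dy|=1.1547
    cross y-line → (5,2), t=0.1848
    cross x-line → (6,2), t=1.0400
    cross y-line → (6,1), t=1.3395
    cross y-line → (6,0), t=2.4942 (wall)
  → r_1 = 2.4942
beam 2: φ=-45°, α=30°
  d=(0.8660,0.5000)  start (5,3)  tX=0.6004 tY=1.6800  stride 1/|dx|=1.1547 1/|dy|=2.0000
    cross x-line → (6,3), t=0.6004
    cross y-line → (6,4), t=1.6800 (wall)
  → r_2 = 1.6800
beam 3: φ=45°, α=120°
  d=(-0.5000,0.8660)  start (5,3)  tX=0.9600 tY=0.9699  stride 1/|dx|=2.0000 1/|dy|=1.1547
    cross x-line → (4,3), t=0.9600
    cross y-line → (4,4), t=0.9699 (wall)
  → r_3 = 0.9699
beam 4: φ=135°, α=210°
  d=(-0.8660,-0.5000)  start (5,3)  tX=0.5543 tY=0.3200  stride 1/|dx|=1.1547 1/|dy|=2.0000
    cross y-line → (5,2), t=0.3200
    cross x-line → (4,2), t=0.5543
    cross x-line → (3,2), t=1.7090 (wall)
  → r_4 = 1.7090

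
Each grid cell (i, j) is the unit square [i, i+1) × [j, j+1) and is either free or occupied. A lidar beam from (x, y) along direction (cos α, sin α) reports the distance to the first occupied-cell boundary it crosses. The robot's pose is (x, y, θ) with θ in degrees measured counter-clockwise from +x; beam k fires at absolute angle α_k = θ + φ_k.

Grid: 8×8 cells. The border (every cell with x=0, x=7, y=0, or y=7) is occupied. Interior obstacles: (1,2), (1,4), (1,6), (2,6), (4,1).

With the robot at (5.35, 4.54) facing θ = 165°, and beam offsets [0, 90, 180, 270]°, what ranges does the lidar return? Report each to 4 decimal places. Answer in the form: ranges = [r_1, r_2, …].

ranges = [4.5035, 2.6296, 1.7082, 2.5468]

beam 1: φ=0°, α=165°
  d=(-0.9659,0.2588)  start (5,4)  tX=0.3623 tY=1.7773  stride 1/|dx|=1.0353 1/|dy|=3.8637
    cross x-line → (4,4), t=0.3623
    cross x-line → (3,4), t=1.3976
    cross y-line → (3,5), t=1.7773
    cross x-line → (2,5), t=2.4329
    cross x-line → (1,5), t=3.4682
    cross x-line → (0,5), t=4.5035 (wall)
  → r_1 = 4.5035
beam 2: φ=90°, α=255°
  d=(-0.2588,-0.9659)  start (5,4)  tX=1.3523 tY=0.5590  stride 1/|dx|=3.8637 1/|dy|=1.0353
    cross y-line → (5,3), t=0.5590
    cross x-line → (4,3), t=1.3523
    cross y-line → (4,2), t=1.5943
    cross y-line → (4,1), t=2.6296 (wall)
  → r_2 = 2.6296
beam 3: φ=180°, α=345°
  d=(0.9659,-0.2588)  start (5,4)  tX=0.6729 tY=2.0864  stride 1/|dx|=1.0353 1/|dy|=3.8637
    cross x-line → (6,4), t=0.6729
    cross x-line → (7,4), t=1.7082 (wall)
  → r_3 = 1.7082
beam 4: φ=270°, α=75°
  d=(0.2588,0.9659)  start (5,4)  tX=2.5114 tY=0.4762  stride 1/|dx|=3.8637 1/|dy|=1.0353
    cross y-line → (5,5), t=0.4762
    cross y-line → (5,6), t=1.5115
    cross x-line → (6,6), t=2.5114
    cross y-line → (6,7), t=2.5468 (wall)
  → r_4 = 2.5468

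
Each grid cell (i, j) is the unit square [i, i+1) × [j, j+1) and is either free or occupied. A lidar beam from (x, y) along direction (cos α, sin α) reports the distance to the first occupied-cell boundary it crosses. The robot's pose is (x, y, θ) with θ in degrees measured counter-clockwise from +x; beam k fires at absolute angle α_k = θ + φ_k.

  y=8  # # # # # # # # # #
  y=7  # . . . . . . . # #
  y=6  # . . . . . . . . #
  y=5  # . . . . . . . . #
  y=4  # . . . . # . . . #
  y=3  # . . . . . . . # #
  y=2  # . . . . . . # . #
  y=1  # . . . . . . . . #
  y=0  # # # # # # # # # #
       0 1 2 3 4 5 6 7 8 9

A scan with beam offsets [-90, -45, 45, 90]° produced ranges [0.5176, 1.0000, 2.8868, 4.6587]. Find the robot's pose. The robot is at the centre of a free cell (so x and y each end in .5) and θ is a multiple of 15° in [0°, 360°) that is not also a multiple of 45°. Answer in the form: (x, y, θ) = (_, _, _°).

Enumerate (i+0.5, j+0.5, θ) over the 52 free cells and 16 admissible headings. For each, cast all 4 beams and compare to the given ranges.
  (2.5, 3.5, 240°): beam 1 = 1.7321 ≠ 0.5176 ✗
  (1.5, 5.5, 285°): beam 3 = 6.3509 ≠ 2.8868 ✗
  (2.5, 1.5, 105°): beam 1 = 4.6587 ≠ 0.5176 ✗
  …
  (6.5, 7.5, 195°): r_1=0.5176, r_2=1.0000, r_3=2.8868, r_4=4.6587 — all match ✓
Only this pose fits every beam.

(x, y, θ) = (6.5, 7.5, 195°)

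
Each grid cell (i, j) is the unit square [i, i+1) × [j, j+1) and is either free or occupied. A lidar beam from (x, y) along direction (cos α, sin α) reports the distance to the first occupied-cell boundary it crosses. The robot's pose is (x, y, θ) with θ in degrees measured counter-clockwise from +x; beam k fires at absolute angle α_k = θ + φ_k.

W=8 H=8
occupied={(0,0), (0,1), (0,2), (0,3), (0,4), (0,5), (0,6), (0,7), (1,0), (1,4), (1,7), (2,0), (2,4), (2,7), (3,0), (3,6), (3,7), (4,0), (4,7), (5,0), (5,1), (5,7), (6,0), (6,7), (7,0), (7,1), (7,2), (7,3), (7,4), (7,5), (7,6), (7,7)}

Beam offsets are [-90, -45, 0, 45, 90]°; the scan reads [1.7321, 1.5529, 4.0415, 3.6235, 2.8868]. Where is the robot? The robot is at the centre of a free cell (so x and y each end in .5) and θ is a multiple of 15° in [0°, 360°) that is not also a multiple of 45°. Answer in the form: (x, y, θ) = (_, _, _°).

(x, y, θ) = (4.5, 4.5, 210°)

The pose lattice has 32·16 = 512 candidates. Test each by forward raycasting.
  (3.5, 4.5, 255°): beam 1 = 0.5176 ≠ 1.7321 ✗
  (2.5, 3.5, 255°): beam 1 = 1.5529 ≠ 1.7321 ✗
  (2.5, 3.5, 330°): beam 1 = 2.8868 ≠ 1.7321 ✗
  (5.5, 3.5, 75°): beam 1 = 1.5529 ≠ 1.7321 ✗
  …
  (4.5, 4.5, 210°): r_1=1.7321, r_2=1.5529, r_3=4.0415, r_4=3.6235, r_5=2.8868 — all match ✓
Unique over the lattice → pose = (4.5, 4.5, 210°).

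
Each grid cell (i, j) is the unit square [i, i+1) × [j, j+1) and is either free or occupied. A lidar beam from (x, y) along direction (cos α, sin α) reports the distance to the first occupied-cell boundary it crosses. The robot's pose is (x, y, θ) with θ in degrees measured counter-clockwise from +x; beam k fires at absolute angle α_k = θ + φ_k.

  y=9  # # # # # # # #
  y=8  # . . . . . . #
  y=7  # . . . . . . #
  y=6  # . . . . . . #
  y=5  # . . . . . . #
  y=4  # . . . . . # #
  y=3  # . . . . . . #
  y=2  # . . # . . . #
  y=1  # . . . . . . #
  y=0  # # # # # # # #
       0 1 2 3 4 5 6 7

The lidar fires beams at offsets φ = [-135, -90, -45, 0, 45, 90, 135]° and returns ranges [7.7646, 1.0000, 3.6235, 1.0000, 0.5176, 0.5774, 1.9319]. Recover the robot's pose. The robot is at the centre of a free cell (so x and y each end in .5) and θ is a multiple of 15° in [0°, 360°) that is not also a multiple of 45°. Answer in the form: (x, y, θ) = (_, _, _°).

Enumerate (i+0.5, j+0.5, θ) over the 46 free cells and 16 admissible headings. For each, cast all 7 beams and compare to the given ranges.
  (3.5, 3.5, 285°): beam 1 = 2.8868 ≠ 7.7646 ✗
  (1.5, 4.5, 120°): beam 1 = 5.6940 ≠ 7.7646 ✗
  (5.5, 2.5, 30°): beam 1 = 1.5529 ≠ 7.7646 ✗
  (4.5, 2.5, 195°): beam 1 = 5.0000 ≠ 7.7646 ✗
  …
  (4.5, 1.5, 210°): r_1=7.7646, r_2=1.0000, r_3=3.6235, r_4=1.0000, r_5=0.5176, r_6=0.5774, r_7=1.9319 — all match ✓
Unique over the lattice → pose = (4.5, 1.5, 210°).

(x, y, θ) = (4.5, 1.5, 210°)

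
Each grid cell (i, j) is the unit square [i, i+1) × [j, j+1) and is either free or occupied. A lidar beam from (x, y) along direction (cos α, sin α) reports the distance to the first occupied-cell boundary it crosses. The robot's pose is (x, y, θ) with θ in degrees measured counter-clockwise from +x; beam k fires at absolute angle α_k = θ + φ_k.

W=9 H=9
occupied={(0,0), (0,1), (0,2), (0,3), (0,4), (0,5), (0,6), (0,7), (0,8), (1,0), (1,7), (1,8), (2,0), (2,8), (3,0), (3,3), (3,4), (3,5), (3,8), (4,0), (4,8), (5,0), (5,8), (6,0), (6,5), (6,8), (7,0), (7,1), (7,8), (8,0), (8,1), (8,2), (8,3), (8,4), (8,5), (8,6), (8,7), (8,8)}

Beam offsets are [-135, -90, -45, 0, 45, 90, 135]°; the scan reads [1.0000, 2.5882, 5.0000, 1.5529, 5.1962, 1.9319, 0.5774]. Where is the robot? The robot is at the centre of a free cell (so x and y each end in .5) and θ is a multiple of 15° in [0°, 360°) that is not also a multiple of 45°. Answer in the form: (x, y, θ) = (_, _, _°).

Enumerate (i+0.5, j+0.5, θ) over the 43 free cells and 16 admissible headings. For each, cast all 7 beams and compare to the given ranges.
  (5.5, 6.5, 195°): beam 1 = 1.7321 ≠ 1.0000 ✗
  (3.5, 1.5, 60°): beam 1 = 0.5176 ≠ 1.0000 ✗
  (1.5, 2.5, 15°): beam 2 = 1.5529 ≠ 2.5882 ✗
  …
  (1.5, 3.5, 15°): r_1=1.0000, r_2=2.5882, r_3=5.0000, r_4=1.5529, r_5=5.1962, r_6=1.9319, r_7=0.5774 — all match ✓
Unique over the lattice → pose = (1.5, 3.5, 15°).

(x, y, θ) = (1.5, 3.5, 15°)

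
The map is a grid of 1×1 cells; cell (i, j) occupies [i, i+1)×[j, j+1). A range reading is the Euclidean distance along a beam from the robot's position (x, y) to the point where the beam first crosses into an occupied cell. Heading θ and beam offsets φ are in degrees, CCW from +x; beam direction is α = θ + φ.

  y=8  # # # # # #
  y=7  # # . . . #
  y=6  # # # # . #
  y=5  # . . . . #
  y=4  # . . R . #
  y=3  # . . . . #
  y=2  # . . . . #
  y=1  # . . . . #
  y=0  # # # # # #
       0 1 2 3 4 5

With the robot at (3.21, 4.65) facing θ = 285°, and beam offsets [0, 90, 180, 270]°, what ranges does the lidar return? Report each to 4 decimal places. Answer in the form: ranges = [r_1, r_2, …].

ranges = [3.7788, 1.8531, 1.3976, 2.2880]

beam 1: φ=0°, α=285°
  cosα=0.2588 sinα=-0.9659 | (3,4) | tMaxX 3.0523 tMaxY 0.6729 | tΔX 3.8637 tΔY 1.0353
    t=0.6729 [y] (3,3)
    t=1.7082 [y] (3,2)
    t=2.7435 [y] (3,1)
    t=3.0523 [x] (4,1)
    t=3.7788 [y] (4,0) — stop
  → r_1 = 3.7788
beam 2: φ=90°, α=15°
  cosα=0.9659 sinα=0.2588 | (3,4) | tMaxX 0.8179 tMaxY 1.3523 | tΔX 1.0353 tΔY 3.8637
    t=0.8179 [x] (4,4)
    t=1.3523 [y] (4,5)
    t=1.8531 [x] (5,5) — stop
  → r_2 = 1.8531
beam 3: φ=180°, α=105°
  cosα=-0.2588 sinα=0.9659 | (3,4) | tMaxX 0.8114 tMaxY 0.3623 | tΔX 3.8637 tΔY 1.0353
    t=0.3623 [y] (3,5)
    t=0.8114 [x] (2,5)
    t=1.3976 [y] (2,6) — stop
  → r_3 = 1.3976
beam 4: φ=270°, α=195°
  cosα=-0.9659 sinα=-0.2588 | (3,4) | tMaxX 0.2174 tMaxY 2.5114 | tΔX 1.0353 tΔY 3.8637
    t=0.2174 [x] (2,4)
    t=1.2527 [x] (1,4)
    t=2.2880 [x] (0,4) — stop
  → r_4 = 2.2880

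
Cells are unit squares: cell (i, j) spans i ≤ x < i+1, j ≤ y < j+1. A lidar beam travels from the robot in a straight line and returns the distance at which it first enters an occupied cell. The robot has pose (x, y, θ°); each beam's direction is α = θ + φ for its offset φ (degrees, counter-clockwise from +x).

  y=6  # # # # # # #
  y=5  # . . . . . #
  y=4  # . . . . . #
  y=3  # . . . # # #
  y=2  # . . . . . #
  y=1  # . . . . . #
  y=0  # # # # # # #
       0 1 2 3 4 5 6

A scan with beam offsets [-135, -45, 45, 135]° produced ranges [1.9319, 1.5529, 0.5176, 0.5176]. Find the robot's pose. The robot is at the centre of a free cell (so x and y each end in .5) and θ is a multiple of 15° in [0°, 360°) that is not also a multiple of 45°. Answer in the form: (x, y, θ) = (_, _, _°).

(x, y, θ) = (5.5, 5.5, 300°)

The pose lattice has 23·16 = 368 candidates. Test each by forward raycasting.
  (5.5, 5.5, 150°): beam 1 = 0.5176 ≠ 1.9319 ✗
  (1.5, 3.5, 60°): beam 1 = 2.5882 ≠ 1.9319 ✗
  (3.5, 2.5, 195°): beam 1 = 1.0000 ≠ 1.9319 ✗
  …
  (5.5, 5.5, 300°): r_1=1.9319, r_2=1.5529, r_3=0.5176, r_4=0.5176 — all match ✓
No second candidate reproduces the full scan.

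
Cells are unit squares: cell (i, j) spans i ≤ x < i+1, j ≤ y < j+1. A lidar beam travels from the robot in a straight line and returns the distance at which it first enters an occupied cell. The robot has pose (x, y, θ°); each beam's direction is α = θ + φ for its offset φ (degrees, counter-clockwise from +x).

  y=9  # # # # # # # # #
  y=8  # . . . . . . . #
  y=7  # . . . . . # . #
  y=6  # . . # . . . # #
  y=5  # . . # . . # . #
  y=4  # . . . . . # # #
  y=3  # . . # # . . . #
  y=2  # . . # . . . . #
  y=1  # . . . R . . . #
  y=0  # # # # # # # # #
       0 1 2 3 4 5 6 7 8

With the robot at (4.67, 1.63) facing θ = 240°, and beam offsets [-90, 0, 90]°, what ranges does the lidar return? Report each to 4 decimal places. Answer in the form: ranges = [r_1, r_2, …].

beam 1: φ=-90°, α=150°
  cosα=-0.8660 sinα=0.5000 | (4,1) | tMaxX 0.7736 tMaxY 0.7400 | tΔX 1.1547 tΔY 2.0000
    t=0.7400 [y] (4,2)
    t=0.7736 [x] (3,2) — stop
  → r_1 = 0.7736
beam 2: φ=0°, α=240°
  cosα=-0.5000 sinα=-0.8660 | (4,1) | tMaxX 1.3400 tMaxY 0.7275 | tΔX 2.0000 tΔY 1.1547
    t=0.7275 [y] (4,0) — stop
  → r_2 = 0.7275
beam 3: φ=90°, α=330°
  cosα=0.8660 sinα=-0.5000 | (4,1) | tMaxX 0.3811 tMaxY 1.2600 | tΔX 1.1547 tΔY 2.0000
    t=0.3811 [x] (5,1)
    t=1.2600 [y] (5,0) — stop
  → r_3 = 1.2600

ranges = [0.7736, 0.7275, 1.2600]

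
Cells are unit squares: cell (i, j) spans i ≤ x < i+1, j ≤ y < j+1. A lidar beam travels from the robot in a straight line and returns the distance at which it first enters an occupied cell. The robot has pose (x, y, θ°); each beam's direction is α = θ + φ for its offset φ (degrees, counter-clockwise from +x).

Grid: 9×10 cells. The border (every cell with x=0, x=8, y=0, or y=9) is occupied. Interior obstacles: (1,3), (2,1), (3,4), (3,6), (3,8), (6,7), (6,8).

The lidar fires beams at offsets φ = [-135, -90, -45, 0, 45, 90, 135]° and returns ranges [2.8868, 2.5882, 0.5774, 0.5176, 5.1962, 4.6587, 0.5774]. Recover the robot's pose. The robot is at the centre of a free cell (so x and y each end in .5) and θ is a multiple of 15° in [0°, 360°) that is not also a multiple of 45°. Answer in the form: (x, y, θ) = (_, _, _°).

Candidates: 49 free-cell centres × 16 headings = 784 poses. Raycast each; keep the one whose scan matches to 4 dp.
  (2.5, 2.5, 120°): beam 1 = 5.6940 ≠ 2.8868 ✗
  (5.5, 5.5, 60°): beam 1 = 4.6587 ≠ 2.8868 ✗
  (4.5, 2.5, 285°): beam 2 = 1.9319 ≠ 2.5882 ✗
  (5.5, 8.5, 285°): beam 1 = 1.0000 ≠ 2.8868 ✗
  …
  (3.5, 5.5, 285°): r_1=2.8868, r_2=2.5882, r_3=0.5774, r_4=0.5176, r_5=5.1962, r_6=4.6587, r_7=0.5774 — all match ✓
No second candidate reproduces the full scan.

(x, y, θ) = (3.5, 5.5, 285°)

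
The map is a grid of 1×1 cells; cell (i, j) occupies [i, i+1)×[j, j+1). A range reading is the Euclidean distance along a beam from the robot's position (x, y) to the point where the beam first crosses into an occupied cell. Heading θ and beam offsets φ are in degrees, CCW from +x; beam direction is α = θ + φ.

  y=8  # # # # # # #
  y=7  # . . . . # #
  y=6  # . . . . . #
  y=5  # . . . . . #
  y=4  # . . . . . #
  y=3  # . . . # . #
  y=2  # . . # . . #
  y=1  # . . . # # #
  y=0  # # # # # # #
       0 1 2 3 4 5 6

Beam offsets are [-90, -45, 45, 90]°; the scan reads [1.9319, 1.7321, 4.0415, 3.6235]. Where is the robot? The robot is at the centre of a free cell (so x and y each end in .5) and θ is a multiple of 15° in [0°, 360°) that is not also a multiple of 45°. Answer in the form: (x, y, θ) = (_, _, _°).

(x, y, θ) = (2.5, 4.5, 15°)

Enumerate (i+0.5, j+0.5, θ) over the 30 free cells and 16 admissible headings. For each, cast all 4 beams and compare to the given ranges.
  (2.5, 1.5, 285°): beam 1 = 1.5529 ≠ 1.9319 ✗
  (3.5, 7.5, 210°): beam 1 = 0.5774 ≠ 1.9319 ✗
  (2.5, 5.5, 345°): beam 1 = 4.6587 ≠ 1.9319 ✗
  (4.5, 2.5, 285°): beam 1 = 0.5176 ≠ 1.9319 ✗
  (5.5, 4.5, 75°): beam 1 = 0.5176 ≠ 1.9319 ✗
  …
  (2.5, 4.5, 15°): r_1=1.9319, r_2=1.7321, r_3=4.0415, r_4=3.6235 — all match ✓
Unique over the lattice → pose = (2.5, 4.5, 15°).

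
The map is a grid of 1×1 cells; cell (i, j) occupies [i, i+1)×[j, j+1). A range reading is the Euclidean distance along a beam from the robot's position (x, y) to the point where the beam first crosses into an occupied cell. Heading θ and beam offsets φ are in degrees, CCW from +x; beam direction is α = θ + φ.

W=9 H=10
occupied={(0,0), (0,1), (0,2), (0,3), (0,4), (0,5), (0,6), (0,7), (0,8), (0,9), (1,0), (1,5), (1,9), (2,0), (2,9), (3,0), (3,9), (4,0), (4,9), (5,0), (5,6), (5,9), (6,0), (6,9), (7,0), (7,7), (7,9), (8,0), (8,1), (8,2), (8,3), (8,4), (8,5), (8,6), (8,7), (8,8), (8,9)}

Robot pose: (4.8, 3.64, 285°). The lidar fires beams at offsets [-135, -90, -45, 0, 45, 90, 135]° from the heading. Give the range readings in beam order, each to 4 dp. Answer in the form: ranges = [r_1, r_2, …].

ranges = [3.2332, 3.9340, 3.0484, 2.7331, 3.6950, 3.3129, 4.4000]

beam 1: φ=-135°, α=150°
  cosα=-0.8660 sinα=0.5000 | (4,3) | tMaxX 0.9238 tMaxY 0.7200 | tΔX 1.1547 tΔY 2.0000
    t=0.7200 [y] (4,4)
    t=0.9238 [x] (3,4)
    t=2.0785 [x] (2,4)
    t=2.7200 [y] (2,5)
    t=3.2332 [x] (1,5) — stop
  → r_1 = 3.2332
beam 2: φ=-90°, α=195°
  cosα=-0.9659 sinα=-0.2588 | (4,3) | tMaxX 0.8282 tMaxY 2.4728 | tΔX 1.0353 tΔY 3.8637
    t=0.8282 [x] (3,3)
    t=1.8635 [x] (2,3)
    t=2.4728 [y] (2,2)
    t=2.8988 [x] (1,2)
    t=3.9340 [x] (0,2) — stop
  → r_2 = 3.9340
beam 3: φ=-45°, α=240°
  cosα=-0.5000 sinα=-0.8660 | (4,3) | tMaxX 1.6000 tMaxY 0.7390 | tΔX 2.0000 tΔY 1.1547
    t=0.7390 [y] (4,2)
    t=1.6000 [x] (3,2)
    t=1.8937 [y] (3,1)
    t=3.0484 [y] (3,0) — stop
  → r_3 = 3.0484
beam 4: φ=0°, α=285°
  cosα=0.2588 sinα=-0.9659 | (4,3) | tMaxX 0.7727 tMaxY 0.6626 | tΔX 3.8637 tΔY 1.0353
    t=0.6626 [y] (4,2)
    t=0.7727 [x] (5,2)
    t=1.6979 [y] (5,1)
    t=2.7331 [y] (5,0) — stop
  → r_4 = 2.7331
beam 5: φ=45°, α=330°
  cosα=0.8660 sinα=-0.5000 | (4,3) | tMaxX 0.2309 tMaxY 1.2800 | tΔX 1.1547 tΔY 2.0000
    t=0.2309 [x] (5,3)
    t=1.2800 [y] (5,2)
    t=1.3856 [x] (6,2)
    t=2.5403 [x] (7,2)
    t=3.2800 [y] (7,1)
    t=3.6950 [x] (8,1) — stop
  → r_5 = 3.6950
beam 6: φ=90°, α=15°
  cosα=0.9659 sinα=0.2588 | (4,3) | tMaxX 0.2071 tMaxY 1.3909 | tΔX 1.0353 tΔY 3.8637
    t=0.2071 [x] (5,3)
    t=1.2423 [x] (6,3)
    t=1.3909 [y] (6,4)
    t=2.2776 [x] (7,4)
    t=3.3129 [x] (8,4) — stop
  → r_6 = 3.3129
beam 7: φ=135°, α=60°
  cosα=0.5000 sinα=0.8660 | (4,3) | tMaxX 0.4000 tMaxY 0.4157 | tΔX 2.0000 tΔY 1.1547
    t=0.4000 [x] (5,3)
    t=0.4157 [y] (5,4)
    t=1.5704 [y] (5,5)
    t=2.4000 [x] (6,5)
    t=2.7251 [y] (6,6)
    t=3.8798 [y] (6,7)
    t=4.4000 [x] (7,7) — stop
  → r_7 = 4.4000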